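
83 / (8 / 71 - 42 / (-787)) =4637791 / 9278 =499.87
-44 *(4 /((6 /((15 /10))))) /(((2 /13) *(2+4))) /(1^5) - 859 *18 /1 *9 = -417617 /3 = -139205.67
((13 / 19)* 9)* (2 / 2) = 117 / 19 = 6.16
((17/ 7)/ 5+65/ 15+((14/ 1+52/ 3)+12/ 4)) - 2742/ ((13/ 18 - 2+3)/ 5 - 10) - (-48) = 33864119/ 91245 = 371.13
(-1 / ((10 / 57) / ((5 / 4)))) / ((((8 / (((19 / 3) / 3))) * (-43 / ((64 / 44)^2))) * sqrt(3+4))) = 1444 * sqrt(7) / 109263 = 0.03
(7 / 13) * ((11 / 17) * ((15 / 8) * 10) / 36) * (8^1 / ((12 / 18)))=1925 / 884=2.18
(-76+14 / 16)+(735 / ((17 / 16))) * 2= 177943 / 136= 1308.40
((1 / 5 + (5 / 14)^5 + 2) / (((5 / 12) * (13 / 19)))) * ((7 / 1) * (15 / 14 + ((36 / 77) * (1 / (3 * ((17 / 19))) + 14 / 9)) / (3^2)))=622228244411 / 9805876080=63.45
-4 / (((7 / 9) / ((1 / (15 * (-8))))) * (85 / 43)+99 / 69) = 11868 / 543143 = 0.02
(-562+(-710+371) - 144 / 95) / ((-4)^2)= -85739 / 1520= -56.41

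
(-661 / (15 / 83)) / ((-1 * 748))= 54863 / 11220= 4.89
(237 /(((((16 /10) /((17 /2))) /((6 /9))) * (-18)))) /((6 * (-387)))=0.02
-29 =-29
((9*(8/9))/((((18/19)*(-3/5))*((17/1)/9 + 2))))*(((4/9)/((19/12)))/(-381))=64/24003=0.00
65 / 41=1.59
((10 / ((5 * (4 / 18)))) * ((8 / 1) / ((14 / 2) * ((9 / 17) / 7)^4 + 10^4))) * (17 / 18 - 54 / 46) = -0.00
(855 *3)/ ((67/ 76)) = 194940/ 67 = 2909.55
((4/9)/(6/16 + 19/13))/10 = 208/8595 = 0.02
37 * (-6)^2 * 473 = 630036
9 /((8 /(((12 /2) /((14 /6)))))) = 81 /28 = 2.89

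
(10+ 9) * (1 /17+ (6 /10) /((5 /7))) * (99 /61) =718542 /25925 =27.72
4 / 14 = 2 / 7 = 0.29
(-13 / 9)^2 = 169 / 81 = 2.09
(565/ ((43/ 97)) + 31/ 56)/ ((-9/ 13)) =-4435041/ 2408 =-1841.79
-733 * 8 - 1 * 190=-6054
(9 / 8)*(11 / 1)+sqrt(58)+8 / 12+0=sqrt(58)+313 / 24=20.66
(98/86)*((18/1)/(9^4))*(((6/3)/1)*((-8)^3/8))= -12544/31347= -0.40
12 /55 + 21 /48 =577 /880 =0.66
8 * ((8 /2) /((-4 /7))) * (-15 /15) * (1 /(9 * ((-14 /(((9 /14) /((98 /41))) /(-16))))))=41 /5488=0.01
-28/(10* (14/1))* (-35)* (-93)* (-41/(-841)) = -26691/841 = -31.74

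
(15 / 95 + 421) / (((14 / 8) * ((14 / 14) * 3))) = 32008 / 399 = 80.22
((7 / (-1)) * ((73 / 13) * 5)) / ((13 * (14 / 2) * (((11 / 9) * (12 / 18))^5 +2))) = -5237351055 / 5720894374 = -0.92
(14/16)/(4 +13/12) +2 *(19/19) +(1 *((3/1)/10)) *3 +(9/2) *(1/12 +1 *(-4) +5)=19391/2440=7.95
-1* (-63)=63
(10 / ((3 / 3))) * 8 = 80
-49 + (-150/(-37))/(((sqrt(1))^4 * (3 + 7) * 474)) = -49.00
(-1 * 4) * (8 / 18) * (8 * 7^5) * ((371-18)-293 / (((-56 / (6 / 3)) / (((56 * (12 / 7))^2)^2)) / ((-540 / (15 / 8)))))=550664624987200640 / 9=61184958331911182.22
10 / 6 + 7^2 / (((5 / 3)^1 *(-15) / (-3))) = 566 / 75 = 7.55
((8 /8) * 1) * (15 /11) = 15 /11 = 1.36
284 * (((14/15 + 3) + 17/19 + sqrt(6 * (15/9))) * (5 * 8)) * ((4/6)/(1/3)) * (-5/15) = -6252544/171 -22720 * sqrt(10)/3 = -60513.57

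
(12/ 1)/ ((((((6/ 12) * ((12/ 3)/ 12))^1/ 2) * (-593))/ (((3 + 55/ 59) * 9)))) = -300672/ 34987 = -8.59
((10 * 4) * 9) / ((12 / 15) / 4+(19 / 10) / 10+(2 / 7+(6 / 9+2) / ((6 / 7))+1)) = 2268000 / 30157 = 75.21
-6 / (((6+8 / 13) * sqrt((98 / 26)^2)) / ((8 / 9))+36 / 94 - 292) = 190632 / 8373995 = 0.02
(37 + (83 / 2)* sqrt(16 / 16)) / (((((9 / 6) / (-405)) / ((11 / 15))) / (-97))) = 1507671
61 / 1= 61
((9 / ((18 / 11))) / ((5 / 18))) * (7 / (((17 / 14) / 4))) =38808 / 85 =456.56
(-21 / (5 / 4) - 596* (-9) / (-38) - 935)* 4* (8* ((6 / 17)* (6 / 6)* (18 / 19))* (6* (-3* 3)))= 19377356544 / 30685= 631492.80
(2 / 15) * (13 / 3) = 0.58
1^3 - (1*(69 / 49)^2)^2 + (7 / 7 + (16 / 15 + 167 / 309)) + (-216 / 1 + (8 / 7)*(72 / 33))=-20949655617092 / 97972792995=-213.83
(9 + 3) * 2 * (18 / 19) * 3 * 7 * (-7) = -63504 / 19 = -3342.32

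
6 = 6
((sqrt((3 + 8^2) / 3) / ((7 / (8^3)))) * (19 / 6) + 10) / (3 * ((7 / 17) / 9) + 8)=102 / 83 + 82688 * sqrt(201) / 8715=135.74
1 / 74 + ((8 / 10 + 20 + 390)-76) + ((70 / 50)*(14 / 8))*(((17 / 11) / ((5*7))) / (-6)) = 81757057 / 244200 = 334.80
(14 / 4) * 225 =1575 / 2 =787.50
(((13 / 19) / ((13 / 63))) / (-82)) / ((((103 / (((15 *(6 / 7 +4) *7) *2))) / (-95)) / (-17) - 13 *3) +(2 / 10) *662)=-0.00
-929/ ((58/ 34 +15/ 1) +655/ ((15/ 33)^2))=-78965/ 270887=-0.29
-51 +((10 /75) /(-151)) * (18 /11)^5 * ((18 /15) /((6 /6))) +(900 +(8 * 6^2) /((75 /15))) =551175799893 /607967525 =906.59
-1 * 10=-10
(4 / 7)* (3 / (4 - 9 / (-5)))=60 / 203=0.30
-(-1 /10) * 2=0.20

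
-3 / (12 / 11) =-11 / 4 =-2.75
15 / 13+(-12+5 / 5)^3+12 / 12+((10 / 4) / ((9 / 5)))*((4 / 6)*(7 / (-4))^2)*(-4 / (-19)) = -35432375 / 26676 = -1328.25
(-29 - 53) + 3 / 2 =-161 / 2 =-80.50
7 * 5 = 35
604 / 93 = 6.49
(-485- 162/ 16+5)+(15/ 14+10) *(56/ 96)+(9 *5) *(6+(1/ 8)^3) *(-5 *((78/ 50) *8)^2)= -126489091/ 600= -210815.15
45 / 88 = 0.51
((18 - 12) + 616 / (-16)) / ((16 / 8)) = -65 / 4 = -16.25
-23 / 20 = -1.15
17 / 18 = 0.94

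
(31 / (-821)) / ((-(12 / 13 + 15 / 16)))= 6448 / 317727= 0.02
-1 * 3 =-3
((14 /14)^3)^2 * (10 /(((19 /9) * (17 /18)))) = 1620 /323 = 5.02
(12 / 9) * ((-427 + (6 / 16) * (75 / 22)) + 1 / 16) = -6243 / 11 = -567.55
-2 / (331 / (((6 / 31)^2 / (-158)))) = 0.00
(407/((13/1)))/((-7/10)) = -4070/91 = -44.73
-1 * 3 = -3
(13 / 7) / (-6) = -13 / 42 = -0.31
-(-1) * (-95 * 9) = -855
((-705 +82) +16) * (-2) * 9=10926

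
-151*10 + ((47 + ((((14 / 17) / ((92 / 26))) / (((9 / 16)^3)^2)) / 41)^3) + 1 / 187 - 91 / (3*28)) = -39834758828536995550512174964261147 / 27208192320780487051073381275284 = -1464.07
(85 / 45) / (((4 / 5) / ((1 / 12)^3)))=85 / 62208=0.00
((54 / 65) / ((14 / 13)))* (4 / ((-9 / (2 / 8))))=-3 / 35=-0.09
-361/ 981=-0.37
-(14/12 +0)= -1.17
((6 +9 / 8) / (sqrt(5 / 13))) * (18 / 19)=27 * sqrt(65) / 20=10.88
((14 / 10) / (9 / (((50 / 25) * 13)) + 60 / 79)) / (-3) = -14378 / 34065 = -0.42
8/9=0.89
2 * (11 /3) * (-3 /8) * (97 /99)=-97 /36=-2.69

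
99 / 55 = 1.80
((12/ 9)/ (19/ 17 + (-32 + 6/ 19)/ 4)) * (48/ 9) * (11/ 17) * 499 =-13349248/ 39555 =-337.49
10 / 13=0.77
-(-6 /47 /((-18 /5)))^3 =-125 /2803221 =-0.00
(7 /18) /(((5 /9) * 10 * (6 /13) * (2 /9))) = 273 /400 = 0.68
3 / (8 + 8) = 3 / 16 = 0.19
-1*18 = -18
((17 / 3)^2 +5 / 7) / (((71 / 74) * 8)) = 19129 / 4473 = 4.28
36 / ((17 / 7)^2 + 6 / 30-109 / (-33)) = 291060 / 76007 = 3.83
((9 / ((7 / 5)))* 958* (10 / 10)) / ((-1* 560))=-4311 / 392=-11.00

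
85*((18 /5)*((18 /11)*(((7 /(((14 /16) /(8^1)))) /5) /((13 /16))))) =5640192 /715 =7888.38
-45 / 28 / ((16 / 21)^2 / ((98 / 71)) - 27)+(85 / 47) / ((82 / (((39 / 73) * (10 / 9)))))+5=983804542739 / 193908221292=5.07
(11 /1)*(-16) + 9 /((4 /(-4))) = -185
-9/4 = -2.25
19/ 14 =1.36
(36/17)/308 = 9/1309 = 0.01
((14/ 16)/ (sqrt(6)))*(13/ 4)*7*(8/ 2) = 637*sqrt(6)/ 48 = 32.51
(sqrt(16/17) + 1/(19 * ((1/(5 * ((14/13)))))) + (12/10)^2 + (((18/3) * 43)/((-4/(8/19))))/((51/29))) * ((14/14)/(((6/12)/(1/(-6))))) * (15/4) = 720093/41990 - 5 * sqrt(17)/17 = 15.94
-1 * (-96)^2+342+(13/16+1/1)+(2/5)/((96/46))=-2129279/240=-8872.00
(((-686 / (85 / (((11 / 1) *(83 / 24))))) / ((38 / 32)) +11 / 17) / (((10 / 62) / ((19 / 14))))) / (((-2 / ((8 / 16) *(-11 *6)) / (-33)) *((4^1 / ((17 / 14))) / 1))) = 14060634753 / 39200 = 358689.66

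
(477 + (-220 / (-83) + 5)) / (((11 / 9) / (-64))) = -23170176 / 913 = -25378.07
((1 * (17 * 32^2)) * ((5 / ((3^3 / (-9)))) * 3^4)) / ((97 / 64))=-150405120 / 97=-1550568.25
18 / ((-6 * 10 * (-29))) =3 / 290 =0.01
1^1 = 1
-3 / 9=-1 / 3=-0.33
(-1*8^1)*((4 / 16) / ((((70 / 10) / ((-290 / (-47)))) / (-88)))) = 51040 / 329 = 155.14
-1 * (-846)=846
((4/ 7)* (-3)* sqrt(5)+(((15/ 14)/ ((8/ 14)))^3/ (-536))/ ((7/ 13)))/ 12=-sqrt(5)/ 7 - 14625/ 7684096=-0.32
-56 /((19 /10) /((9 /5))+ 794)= -1008 /14311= -0.07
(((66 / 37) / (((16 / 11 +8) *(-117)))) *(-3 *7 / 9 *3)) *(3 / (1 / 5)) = 4235 / 25012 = 0.17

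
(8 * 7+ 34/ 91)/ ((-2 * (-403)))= 2565/ 36673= 0.07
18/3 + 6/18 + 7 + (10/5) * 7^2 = 334/3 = 111.33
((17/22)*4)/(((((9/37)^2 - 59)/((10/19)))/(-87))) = 4049502/1686421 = 2.40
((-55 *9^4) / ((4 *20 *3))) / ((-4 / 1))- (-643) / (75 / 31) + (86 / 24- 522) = 591587 / 4800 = 123.25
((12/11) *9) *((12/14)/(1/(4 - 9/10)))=10044/385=26.09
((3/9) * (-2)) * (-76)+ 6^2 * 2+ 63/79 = 29261/237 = 123.46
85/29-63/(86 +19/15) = 11980/5423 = 2.21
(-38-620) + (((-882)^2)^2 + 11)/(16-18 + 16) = 43226124326.79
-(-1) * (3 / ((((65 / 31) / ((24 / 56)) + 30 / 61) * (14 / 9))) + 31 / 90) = 1352096 / 1924335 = 0.70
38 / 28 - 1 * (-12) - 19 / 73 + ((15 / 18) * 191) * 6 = 989395 / 1022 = 968.10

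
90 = 90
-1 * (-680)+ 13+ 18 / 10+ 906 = 8004 / 5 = 1600.80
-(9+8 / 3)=-35 / 3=-11.67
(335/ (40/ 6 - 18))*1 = -1005/ 34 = -29.56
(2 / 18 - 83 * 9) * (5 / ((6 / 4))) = -67220 / 27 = -2489.63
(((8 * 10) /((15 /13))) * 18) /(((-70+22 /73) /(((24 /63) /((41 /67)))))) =-508664 /45633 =-11.15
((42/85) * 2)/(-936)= -0.00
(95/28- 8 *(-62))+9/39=181863/364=499.62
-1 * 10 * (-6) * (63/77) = 540/11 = 49.09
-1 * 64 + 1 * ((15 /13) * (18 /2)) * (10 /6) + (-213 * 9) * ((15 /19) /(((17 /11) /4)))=-16643921 /4199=-3963.78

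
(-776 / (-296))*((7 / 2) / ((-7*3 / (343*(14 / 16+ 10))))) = -964859 / 592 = -1629.83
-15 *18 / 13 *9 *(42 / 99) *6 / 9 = -7560 / 143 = -52.87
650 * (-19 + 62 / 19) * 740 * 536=-77086984000 / 19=-4057209684.21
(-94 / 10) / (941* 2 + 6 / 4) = -94 / 18835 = -0.00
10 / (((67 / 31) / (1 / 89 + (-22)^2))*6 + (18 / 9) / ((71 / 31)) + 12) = 158020795 / 203847326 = 0.78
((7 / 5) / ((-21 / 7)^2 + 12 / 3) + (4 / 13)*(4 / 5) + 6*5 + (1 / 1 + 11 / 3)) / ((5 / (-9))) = -20487 / 325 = -63.04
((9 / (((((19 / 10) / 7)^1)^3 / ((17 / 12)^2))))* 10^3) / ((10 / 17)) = 10532243750 / 6859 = 1535536.34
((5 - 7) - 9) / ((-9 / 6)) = 7.33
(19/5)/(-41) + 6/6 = 186/205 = 0.91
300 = 300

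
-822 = -822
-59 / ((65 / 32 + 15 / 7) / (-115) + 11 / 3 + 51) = -911904 / 844367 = -1.08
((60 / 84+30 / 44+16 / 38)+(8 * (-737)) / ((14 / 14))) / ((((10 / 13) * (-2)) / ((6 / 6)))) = 3831.22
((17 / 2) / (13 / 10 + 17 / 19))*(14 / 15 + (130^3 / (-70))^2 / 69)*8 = 207874587856784 / 469959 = 442324942.93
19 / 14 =1.36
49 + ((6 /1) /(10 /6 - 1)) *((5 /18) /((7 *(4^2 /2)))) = 5493 /112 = 49.04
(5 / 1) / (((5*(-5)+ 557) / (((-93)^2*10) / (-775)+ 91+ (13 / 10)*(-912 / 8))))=-211 / 133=-1.59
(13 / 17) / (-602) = -13 / 10234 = -0.00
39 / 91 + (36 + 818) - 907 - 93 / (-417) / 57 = -2915447 / 55461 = -52.57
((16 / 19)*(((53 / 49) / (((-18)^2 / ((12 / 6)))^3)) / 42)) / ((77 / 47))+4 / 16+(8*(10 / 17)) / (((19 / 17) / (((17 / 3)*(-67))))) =-5115000504084209 / 3200182521228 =-1598.35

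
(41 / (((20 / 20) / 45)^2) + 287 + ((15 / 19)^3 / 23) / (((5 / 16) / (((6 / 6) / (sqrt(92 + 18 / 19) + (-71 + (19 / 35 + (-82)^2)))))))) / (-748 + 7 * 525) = 356375055303619009792 / 12520522694748250507 - 6615000 * sqrt(33554) / 237889931200216759633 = 28.46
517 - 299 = 218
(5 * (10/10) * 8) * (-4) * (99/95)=-3168/19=-166.74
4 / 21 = 0.19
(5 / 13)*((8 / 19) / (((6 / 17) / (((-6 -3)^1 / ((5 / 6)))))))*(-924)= 1130976 / 247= 4578.85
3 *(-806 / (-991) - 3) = -6501 / 991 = -6.56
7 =7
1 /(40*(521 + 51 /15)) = 1 /20976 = 0.00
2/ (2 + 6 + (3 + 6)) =2/ 17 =0.12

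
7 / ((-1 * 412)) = -7 / 412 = -0.02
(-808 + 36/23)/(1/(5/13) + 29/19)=-440515/2254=-195.44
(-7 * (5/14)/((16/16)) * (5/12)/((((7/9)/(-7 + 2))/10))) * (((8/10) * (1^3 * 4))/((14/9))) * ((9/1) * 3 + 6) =222750/49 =4545.92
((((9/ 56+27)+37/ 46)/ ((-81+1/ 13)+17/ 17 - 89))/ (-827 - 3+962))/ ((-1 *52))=36019/ 1493420544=0.00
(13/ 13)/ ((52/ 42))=21/ 26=0.81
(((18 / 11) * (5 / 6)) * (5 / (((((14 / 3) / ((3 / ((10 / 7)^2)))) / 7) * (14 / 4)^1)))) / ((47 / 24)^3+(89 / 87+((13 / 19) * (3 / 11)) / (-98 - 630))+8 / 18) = 0.48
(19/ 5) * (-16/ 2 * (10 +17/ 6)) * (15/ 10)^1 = -2926/ 5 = -585.20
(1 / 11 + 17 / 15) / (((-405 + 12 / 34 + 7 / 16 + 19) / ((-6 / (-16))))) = -6868 / 5762735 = -0.00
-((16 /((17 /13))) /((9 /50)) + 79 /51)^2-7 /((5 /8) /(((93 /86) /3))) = -24346659347 /5032935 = -4837.47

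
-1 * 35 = -35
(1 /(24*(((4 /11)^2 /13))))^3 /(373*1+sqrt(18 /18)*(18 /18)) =353829047 /1925185536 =0.18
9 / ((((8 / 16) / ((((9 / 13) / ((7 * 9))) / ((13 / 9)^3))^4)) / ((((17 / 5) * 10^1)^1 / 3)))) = 57615625442124 / 1597665278648814798241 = 0.00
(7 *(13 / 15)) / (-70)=-13 / 150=-0.09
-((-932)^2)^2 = -754507653376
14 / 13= 1.08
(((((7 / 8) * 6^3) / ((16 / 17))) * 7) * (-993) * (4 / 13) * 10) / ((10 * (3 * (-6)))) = 2481507 / 104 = 23860.64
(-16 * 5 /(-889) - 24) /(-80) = 2657 /8890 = 0.30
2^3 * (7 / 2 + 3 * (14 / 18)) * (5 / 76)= 175 / 57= 3.07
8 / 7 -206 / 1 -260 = -3254 / 7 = -464.86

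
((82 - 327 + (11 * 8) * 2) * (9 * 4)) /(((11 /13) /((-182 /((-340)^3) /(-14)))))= 104949 /108086000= 0.00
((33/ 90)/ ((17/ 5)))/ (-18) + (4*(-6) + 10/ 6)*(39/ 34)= -47045/ 1836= -25.62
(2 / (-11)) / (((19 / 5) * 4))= -5 / 418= -0.01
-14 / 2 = -7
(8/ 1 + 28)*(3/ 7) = 108/ 7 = 15.43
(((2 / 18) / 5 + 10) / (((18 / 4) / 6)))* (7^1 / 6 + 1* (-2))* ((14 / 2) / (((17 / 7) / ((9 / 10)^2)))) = -22099 / 850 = -26.00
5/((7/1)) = 5/7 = 0.71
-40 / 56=-5 / 7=-0.71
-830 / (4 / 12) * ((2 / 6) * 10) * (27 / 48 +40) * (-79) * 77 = 8191824025 / 4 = 2047956006.25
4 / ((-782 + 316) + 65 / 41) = -164 / 19041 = -0.01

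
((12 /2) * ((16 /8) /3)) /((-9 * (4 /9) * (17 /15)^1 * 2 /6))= -45 /17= -2.65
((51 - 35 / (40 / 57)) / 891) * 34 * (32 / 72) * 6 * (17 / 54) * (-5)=-1445 / 8019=-0.18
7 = 7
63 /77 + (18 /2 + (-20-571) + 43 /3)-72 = -21082 /33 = -638.85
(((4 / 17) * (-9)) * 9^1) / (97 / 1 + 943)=-81 / 4420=-0.02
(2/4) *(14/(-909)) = -7/909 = -0.01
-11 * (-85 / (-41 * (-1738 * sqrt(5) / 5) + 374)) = -7225 / 20979352 + 275315 * sqrt(5) / 20979352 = 0.03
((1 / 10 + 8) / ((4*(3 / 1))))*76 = 51.30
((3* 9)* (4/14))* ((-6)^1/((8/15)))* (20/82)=-6075/287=-21.17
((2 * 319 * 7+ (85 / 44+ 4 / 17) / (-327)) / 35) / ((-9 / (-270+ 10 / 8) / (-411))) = -32175585007325 / 20546064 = -1566021.84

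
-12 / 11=-1.09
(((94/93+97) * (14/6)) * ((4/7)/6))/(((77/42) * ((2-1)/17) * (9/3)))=619820/9207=67.32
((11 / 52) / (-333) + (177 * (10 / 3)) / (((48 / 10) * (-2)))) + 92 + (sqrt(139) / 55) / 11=sqrt(139) / 605 + 1057697 / 34632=30.56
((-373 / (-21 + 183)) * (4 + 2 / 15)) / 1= -11563 / 1215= -9.52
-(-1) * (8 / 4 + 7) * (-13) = -117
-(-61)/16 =61/16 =3.81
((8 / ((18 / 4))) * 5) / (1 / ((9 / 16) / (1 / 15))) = 75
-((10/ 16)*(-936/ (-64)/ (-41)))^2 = -0.05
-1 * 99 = -99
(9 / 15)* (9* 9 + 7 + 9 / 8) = 2139 / 40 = 53.48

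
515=515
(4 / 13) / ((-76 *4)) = -1 / 988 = -0.00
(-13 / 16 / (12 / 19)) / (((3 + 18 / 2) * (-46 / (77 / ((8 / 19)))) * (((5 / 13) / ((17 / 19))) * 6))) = 0.17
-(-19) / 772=19 / 772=0.02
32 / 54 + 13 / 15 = 197 / 135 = 1.46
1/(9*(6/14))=0.26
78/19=4.11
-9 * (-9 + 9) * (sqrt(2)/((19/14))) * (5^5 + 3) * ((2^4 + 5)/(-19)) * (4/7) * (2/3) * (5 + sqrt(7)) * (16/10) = 0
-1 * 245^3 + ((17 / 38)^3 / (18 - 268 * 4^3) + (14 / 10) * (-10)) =-14706139.00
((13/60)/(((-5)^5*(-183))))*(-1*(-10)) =13/3431250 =0.00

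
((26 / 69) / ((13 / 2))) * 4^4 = 1024 / 69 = 14.84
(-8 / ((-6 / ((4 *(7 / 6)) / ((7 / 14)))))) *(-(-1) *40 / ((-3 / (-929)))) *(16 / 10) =246632.30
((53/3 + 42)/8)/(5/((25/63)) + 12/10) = 895/1656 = 0.54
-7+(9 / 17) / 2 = -229 / 34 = -6.74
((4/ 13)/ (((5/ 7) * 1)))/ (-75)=-28/ 4875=-0.01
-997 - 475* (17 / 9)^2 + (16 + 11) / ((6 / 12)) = -213658 / 81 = -2637.75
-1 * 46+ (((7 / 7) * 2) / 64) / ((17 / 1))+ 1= -24479 / 544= -45.00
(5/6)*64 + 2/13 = 2086/39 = 53.49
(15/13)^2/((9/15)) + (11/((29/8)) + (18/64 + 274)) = 279.53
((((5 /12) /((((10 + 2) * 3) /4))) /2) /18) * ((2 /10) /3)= 1 /11664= 0.00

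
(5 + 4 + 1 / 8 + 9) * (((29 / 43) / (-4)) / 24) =-4205 / 33024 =-0.13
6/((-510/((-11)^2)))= -121/85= -1.42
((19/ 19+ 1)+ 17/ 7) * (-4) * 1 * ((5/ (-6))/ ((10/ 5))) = 155/ 21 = 7.38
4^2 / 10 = 1.60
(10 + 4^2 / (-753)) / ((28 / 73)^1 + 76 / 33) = 3016871 / 812236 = 3.71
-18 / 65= -0.28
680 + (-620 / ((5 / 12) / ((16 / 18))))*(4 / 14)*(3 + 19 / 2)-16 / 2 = -85088 / 21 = -4051.81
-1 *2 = -2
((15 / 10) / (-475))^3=-27 / 857375000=-0.00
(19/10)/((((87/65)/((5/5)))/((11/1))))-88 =-72.39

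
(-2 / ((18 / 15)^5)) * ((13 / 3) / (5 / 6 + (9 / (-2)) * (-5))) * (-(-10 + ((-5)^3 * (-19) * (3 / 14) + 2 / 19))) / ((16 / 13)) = 14020979375 / 231662592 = 60.52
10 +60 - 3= 67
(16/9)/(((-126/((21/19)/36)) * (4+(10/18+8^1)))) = -2/57969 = -0.00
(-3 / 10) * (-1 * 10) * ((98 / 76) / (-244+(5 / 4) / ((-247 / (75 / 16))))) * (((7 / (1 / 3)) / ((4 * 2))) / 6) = -26754 / 3857527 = -0.01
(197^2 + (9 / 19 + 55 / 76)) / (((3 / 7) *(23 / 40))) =206470250 / 1311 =157490.66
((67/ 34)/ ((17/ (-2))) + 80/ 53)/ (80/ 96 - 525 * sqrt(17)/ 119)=-2113452 * sqrt(17)/ 123807311 - 117414/ 36413915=-0.07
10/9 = 1.11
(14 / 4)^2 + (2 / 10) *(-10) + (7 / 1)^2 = 237 / 4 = 59.25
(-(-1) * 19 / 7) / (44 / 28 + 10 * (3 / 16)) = 152 / 193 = 0.79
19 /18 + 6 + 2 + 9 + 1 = 343 /18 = 19.06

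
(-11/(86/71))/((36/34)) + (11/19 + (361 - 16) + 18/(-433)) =4291325449/12735396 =336.96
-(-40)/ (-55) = -8/ 11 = -0.73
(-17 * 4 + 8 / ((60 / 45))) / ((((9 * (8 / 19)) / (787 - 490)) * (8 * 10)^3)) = -19437 / 2048000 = -0.01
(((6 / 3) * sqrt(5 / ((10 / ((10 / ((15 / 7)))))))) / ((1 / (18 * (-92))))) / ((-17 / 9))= 9936 * sqrt(21) / 17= 2678.38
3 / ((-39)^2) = 1 / 507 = 0.00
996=996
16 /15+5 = 91 /15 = 6.07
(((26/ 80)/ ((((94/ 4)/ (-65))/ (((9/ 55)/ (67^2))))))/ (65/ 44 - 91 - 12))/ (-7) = -0.00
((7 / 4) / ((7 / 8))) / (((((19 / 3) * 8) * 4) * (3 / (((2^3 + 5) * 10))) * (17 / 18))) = 585 / 1292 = 0.45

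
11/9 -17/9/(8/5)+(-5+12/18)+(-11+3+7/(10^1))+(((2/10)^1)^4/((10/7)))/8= -1738729/150000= -11.59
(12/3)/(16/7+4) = 7/11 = 0.64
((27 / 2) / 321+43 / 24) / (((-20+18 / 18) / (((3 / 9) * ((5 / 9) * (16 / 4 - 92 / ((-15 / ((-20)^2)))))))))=-43.92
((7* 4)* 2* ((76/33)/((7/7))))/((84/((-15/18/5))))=-0.26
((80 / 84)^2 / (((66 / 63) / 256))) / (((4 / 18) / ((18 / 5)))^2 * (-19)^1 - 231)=-55987200 / 58368541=-0.96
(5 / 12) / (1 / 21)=35 / 4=8.75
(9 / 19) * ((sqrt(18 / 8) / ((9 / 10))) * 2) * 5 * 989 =148350 / 19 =7807.89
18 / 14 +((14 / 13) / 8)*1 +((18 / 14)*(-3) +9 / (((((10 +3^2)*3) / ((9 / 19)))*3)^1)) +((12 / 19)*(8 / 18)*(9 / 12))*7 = -123283 / 131404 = -0.94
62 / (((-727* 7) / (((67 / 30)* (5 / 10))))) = -2077 / 152670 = -0.01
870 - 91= 779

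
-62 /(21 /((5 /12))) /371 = -155 /46746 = -0.00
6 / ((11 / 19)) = 114 / 11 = 10.36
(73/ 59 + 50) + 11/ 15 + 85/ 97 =4536643/ 85845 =52.85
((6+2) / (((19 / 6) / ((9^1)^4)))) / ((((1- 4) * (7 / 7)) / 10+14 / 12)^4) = 15943230000 / 542659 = 29379.83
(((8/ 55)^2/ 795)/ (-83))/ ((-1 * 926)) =32/ 92416941375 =0.00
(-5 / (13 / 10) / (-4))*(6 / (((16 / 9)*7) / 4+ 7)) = 675 / 1183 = 0.57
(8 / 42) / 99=4 / 2079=0.00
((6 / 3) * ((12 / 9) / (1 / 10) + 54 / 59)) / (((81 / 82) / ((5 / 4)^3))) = 56.35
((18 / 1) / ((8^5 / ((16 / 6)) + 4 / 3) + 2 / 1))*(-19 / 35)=-513 / 645295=-0.00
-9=-9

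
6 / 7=0.86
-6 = -6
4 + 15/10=11/2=5.50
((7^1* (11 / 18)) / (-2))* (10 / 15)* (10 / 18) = -385 / 486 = -0.79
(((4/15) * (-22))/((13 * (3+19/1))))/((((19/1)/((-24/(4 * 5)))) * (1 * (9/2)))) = 16/55575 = 0.00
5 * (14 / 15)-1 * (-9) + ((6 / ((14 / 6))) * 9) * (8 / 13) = 27.91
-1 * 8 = -8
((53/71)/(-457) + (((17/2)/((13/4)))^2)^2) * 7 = 327.51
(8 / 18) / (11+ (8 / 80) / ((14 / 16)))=140 / 3501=0.04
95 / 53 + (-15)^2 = 12020 / 53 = 226.79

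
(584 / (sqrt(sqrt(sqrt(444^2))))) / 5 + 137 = 292 * 111^(3 / 4) * sqrt(2) / 555 + 137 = 162.44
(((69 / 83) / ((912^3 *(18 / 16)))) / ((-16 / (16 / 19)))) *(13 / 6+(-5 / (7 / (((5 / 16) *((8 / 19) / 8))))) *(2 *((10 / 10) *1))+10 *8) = -0.00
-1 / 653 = -0.00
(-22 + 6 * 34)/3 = 182/3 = 60.67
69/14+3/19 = 1353/266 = 5.09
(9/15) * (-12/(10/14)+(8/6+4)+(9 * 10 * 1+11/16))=19013/400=47.53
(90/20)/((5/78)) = 351/5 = 70.20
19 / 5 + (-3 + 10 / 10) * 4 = -21 / 5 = -4.20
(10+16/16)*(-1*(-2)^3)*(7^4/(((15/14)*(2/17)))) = 25143272/15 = 1676218.13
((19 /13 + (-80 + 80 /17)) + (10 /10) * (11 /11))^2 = 5304.58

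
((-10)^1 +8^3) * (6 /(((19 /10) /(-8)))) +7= -240827 /19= -12675.11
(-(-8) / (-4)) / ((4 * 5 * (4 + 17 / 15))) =-3 / 154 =-0.02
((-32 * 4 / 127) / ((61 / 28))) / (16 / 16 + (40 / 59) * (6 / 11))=-332288 / 983869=-0.34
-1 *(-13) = 13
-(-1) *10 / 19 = 10 / 19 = 0.53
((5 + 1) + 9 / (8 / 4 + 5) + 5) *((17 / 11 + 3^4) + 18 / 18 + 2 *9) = 1247.56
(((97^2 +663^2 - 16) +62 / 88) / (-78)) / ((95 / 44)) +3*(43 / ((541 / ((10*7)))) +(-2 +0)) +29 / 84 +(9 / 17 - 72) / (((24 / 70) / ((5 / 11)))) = -14428727718971 / 5247532290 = -2749.62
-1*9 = -9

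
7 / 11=0.64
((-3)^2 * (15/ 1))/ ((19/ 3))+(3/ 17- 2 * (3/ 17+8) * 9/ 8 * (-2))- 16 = 27317/ 646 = 42.29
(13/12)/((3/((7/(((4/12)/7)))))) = 637/12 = 53.08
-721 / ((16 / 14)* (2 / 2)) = -5047 / 8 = -630.88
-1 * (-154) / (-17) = -9.06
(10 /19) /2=0.26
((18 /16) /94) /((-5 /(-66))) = 0.16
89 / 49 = 1.82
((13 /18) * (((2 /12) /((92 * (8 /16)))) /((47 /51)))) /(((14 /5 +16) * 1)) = 1105 /7316208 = 0.00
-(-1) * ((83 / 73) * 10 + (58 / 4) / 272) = 453637 / 39712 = 11.42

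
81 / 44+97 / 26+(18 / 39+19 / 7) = 35025 / 4004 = 8.75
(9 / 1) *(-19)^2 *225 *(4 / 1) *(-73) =-213459300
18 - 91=-73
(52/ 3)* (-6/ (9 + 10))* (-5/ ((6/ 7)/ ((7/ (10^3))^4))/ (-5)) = -218491/ 14250000000000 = -0.00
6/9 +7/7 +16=17.67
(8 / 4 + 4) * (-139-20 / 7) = -5958 / 7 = -851.14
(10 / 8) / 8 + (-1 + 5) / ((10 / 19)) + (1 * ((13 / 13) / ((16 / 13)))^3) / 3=487529 / 61440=7.94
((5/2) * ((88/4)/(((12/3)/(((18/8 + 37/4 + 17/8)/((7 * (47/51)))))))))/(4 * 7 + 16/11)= 1121065/1137024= 0.99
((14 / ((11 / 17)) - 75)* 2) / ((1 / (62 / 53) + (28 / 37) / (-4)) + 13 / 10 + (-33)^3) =3366445 / 1133480821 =0.00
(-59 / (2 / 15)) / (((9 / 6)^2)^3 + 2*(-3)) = -1888 / 23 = -82.09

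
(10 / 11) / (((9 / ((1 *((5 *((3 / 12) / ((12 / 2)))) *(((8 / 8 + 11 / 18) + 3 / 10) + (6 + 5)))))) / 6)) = 2905 / 1782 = 1.63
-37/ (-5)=7.40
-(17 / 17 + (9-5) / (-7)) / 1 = -3 / 7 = -0.43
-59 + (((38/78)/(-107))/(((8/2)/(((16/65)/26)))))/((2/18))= -69348419/1175395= -59.00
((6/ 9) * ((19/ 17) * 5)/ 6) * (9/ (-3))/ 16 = -95/ 816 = -0.12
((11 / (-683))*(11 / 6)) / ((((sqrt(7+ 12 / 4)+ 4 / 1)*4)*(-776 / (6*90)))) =1815 / 530008 - 1815*sqrt(10) / 2120032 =0.00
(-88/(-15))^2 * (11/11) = 7744/225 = 34.42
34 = 34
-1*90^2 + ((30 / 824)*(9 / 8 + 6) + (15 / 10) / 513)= -4565141747 / 563616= -8099.74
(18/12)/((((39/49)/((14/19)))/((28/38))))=4802/4693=1.02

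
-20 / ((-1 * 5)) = 4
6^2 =36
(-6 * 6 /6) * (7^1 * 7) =-294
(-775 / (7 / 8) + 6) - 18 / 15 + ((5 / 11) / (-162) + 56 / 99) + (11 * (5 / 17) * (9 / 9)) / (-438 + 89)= -325769740577 / 370041210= -880.36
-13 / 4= -3.25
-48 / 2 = -24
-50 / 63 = -0.79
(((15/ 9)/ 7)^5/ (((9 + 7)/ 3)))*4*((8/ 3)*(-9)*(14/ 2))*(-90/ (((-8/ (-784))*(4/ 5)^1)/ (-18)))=-937500/ 49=-19132.65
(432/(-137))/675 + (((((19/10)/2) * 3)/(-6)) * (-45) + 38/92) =13727881/630200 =21.78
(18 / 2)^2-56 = 25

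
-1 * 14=-14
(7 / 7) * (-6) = -6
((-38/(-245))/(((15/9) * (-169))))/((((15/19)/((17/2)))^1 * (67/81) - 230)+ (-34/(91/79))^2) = -497097/578922021950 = -0.00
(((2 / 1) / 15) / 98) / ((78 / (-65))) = -1 / 882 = -0.00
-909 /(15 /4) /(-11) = 1212 /55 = 22.04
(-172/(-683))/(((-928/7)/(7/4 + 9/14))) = -0.00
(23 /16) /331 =23 /5296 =0.00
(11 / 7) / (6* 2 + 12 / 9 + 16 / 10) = 165 / 1568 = 0.11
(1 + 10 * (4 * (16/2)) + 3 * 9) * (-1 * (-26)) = 9048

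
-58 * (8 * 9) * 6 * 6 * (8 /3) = -400896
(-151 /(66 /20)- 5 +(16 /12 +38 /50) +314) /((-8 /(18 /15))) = -109451 /2750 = -39.80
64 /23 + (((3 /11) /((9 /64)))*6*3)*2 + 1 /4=73725 /1012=72.85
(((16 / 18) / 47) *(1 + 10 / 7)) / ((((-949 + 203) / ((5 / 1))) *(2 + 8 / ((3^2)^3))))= -13770 / 89951561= -0.00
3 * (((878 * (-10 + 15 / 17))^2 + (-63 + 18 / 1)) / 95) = 11112285057 / 5491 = 2023727.02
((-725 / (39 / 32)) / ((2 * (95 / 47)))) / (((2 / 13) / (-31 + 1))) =545200 / 19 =28694.74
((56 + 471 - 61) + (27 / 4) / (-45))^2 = 86806489 / 400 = 217016.22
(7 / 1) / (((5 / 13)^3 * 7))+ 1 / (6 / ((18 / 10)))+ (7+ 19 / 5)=7169 / 250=28.68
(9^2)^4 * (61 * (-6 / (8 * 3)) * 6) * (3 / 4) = -23632649829 / 8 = -2954081228.62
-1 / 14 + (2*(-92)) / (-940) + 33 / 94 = 0.48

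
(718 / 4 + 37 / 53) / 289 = 19101 / 30634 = 0.62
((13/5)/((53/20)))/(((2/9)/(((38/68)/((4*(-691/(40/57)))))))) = -390/622591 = -0.00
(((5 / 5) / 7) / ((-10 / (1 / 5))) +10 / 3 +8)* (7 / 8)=11897 / 1200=9.91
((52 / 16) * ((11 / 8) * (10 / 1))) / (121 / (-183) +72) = 26169 / 41776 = 0.63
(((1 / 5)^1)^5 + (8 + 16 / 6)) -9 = 1.67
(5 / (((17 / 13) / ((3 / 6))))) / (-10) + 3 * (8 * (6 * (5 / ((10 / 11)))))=53843 / 68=791.81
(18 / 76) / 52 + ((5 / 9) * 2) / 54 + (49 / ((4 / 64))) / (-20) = -94052593 / 2400840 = -39.17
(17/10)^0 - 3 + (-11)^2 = 119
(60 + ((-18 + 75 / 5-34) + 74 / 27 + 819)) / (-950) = -0.89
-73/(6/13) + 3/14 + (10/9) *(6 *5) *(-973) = -228139/7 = -32591.29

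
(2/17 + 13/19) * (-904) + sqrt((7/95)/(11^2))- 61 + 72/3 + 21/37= -9098436/11951 + sqrt(665)/1045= -761.29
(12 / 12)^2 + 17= 18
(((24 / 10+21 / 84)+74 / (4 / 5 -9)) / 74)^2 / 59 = 27321529 / 217241681600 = 0.00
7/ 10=0.70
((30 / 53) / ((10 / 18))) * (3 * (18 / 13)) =2916 / 689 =4.23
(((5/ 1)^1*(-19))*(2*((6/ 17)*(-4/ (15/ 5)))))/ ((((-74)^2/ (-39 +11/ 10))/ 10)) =-144020/ 23273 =-6.19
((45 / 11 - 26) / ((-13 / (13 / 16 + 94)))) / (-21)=-365597 / 48048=-7.61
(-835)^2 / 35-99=138752 / 7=19821.71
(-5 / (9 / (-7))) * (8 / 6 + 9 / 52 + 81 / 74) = 525455 / 51948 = 10.12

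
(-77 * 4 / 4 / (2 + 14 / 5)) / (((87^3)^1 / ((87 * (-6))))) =385 / 30276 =0.01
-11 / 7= -1.57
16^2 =256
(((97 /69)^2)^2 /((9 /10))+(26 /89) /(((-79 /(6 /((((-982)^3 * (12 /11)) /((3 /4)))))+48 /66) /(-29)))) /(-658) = -1025110433224797780337 /155434880139398270850600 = -0.01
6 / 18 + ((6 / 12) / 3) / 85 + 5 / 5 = 227 / 170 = 1.34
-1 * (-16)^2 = -256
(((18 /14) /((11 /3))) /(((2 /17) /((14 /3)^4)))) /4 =11662 /33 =353.39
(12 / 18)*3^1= 2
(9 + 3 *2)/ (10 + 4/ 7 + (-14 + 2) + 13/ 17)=-1785/ 79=-22.59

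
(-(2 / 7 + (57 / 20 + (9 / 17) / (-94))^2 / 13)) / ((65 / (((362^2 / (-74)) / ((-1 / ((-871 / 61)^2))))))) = -3103229137514627327 / 615251941339000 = -5043.83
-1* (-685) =685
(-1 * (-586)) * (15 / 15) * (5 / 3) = 2930 / 3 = 976.67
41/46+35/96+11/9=16415/6624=2.48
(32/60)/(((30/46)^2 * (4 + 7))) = 4232/37125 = 0.11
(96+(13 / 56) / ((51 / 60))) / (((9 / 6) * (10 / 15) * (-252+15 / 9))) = -68739 / 178738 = -0.38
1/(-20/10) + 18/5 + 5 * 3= 181/10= 18.10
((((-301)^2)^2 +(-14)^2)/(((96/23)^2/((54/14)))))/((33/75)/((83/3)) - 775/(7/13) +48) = -1306271.83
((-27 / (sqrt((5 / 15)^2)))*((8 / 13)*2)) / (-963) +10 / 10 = 1535 / 1391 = 1.10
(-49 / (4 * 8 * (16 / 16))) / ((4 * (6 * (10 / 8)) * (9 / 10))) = -0.06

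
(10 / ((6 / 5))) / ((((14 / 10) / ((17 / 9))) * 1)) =2125 / 189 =11.24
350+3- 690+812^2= 659007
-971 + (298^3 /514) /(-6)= -7364539 /771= -9551.93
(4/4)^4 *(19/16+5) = 99/16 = 6.19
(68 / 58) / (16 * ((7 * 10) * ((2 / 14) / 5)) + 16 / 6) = 0.03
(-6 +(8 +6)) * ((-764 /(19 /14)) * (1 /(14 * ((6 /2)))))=-6112 /57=-107.23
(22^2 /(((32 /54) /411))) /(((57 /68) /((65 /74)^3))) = 2089578508875 /7699256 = 271400.06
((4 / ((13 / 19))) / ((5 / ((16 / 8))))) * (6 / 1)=912 / 65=14.03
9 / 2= 4.50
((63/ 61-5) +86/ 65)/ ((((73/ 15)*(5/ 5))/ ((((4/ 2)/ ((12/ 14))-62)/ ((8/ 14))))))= 56.73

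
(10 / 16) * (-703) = -3515 / 8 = -439.38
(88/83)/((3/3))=88/83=1.06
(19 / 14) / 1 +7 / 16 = 201 / 112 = 1.79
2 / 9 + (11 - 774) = -6865 / 9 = -762.78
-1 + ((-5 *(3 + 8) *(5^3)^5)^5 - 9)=-13321826483227766006571524126655958752962760627269744873046885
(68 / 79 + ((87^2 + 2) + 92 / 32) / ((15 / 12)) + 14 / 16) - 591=17284681 / 3160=5469.84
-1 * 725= -725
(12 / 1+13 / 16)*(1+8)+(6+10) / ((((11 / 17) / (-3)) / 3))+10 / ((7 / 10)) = -114511 / 1232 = -92.95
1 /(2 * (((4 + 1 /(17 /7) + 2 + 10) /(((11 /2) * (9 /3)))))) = 187 /372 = 0.50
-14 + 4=-10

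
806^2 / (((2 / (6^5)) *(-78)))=-32381856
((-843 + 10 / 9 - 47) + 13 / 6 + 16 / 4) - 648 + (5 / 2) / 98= -2700149 / 1764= -1530.70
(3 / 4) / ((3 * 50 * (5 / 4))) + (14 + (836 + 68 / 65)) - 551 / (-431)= 1193899253 / 1400750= 852.33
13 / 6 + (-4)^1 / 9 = 31 / 18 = 1.72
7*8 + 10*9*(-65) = -5794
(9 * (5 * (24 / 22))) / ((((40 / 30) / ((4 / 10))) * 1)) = 162 / 11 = 14.73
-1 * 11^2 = -121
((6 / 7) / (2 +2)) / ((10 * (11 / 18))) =27 / 770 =0.04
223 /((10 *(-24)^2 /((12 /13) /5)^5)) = 0.00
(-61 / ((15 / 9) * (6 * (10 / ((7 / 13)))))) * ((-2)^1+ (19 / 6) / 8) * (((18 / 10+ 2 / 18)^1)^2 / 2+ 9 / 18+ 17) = 2573472209 / 252720000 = 10.18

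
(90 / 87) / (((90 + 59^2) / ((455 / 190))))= 1365 / 1967621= 0.00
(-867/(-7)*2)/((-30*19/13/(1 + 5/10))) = -11271/1330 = -8.47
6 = 6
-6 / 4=-1.50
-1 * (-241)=241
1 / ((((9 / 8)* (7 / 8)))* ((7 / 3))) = 64 / 147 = 0.44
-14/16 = -7/8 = -0.88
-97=-97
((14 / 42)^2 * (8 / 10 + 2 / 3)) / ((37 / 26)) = 572 / 4995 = 0.11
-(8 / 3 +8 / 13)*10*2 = -2560 / 39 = -65.64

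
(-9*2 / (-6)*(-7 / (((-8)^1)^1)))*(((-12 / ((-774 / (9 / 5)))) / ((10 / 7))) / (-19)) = -441 / 163400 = -0.00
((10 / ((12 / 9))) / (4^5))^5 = 759375 / 36028797018963968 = 0.00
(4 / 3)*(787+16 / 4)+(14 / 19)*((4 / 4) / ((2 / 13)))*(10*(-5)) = 46466 / 57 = 815.19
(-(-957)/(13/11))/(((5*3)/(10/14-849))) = -20836442/455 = -45794.38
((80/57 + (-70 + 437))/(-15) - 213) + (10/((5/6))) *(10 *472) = 56402.44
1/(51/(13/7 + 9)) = 76/357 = 0.21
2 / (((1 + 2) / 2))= 4 / 3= 1.33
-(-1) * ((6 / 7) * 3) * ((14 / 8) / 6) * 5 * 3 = 45 / 4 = 11.25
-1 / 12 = -0.08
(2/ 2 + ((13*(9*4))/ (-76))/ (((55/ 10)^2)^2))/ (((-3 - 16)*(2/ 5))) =-1381535/ 10570802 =-0.13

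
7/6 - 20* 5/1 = -593/6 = -98.83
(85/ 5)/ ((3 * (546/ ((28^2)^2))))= 746368/ 117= 6379.21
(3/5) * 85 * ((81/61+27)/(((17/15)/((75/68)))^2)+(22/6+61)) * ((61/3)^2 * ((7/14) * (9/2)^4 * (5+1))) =93281510508849/39304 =2373333770.32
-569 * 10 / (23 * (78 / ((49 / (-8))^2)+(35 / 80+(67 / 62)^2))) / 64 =-1312888409 / 1251392050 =-1.05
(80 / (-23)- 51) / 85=-1253 / 1955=-0.64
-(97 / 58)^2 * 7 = -65863 / 3364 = -19.58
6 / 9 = 2 / 3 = 0.67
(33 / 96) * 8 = 11 / 4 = 2.75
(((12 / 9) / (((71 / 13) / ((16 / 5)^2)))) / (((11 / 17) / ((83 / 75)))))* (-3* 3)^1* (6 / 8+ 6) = -126786816 / 488125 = -259.74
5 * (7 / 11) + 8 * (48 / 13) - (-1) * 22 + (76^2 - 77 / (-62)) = 51706177 / 8866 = 5831.96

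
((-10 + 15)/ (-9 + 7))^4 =625/ 16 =39.06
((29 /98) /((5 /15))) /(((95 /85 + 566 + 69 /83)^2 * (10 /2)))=173210127 /314679711754240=0.00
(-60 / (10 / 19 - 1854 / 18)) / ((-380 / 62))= -62 / 649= -0.10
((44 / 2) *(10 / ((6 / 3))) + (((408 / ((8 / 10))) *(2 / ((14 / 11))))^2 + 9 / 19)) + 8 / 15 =8971098713 / 13965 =642398.76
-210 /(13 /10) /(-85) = 420 /221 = 1.90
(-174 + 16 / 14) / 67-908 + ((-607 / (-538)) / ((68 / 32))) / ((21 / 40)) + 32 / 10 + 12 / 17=-4162303762 / 4595865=-905.66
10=10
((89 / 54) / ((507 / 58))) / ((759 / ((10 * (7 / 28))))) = 12905 / 20779902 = 0.00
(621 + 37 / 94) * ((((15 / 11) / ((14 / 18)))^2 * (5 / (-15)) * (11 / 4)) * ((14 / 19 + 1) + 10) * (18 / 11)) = -712177577775 / 21178388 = -33627.56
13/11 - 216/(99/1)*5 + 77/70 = -949/110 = -8.63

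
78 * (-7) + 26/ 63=-34372/ 63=-545.59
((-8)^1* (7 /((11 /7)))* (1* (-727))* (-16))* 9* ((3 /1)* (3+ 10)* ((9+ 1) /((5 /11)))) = -3200940288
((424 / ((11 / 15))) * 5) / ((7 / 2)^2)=127200 / 539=235.99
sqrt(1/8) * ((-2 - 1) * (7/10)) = -0.74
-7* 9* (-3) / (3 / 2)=126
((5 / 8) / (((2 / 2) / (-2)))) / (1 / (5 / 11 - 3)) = 35 / 11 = 3.18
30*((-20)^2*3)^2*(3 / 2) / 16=4050000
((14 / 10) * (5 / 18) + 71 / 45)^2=3481 / 900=3.87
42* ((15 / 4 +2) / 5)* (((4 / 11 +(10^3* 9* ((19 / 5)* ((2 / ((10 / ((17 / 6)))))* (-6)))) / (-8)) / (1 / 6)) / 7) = 601764.05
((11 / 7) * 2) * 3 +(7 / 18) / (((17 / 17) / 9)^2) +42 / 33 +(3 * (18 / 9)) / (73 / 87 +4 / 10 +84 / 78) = 1843727 / 41162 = 44.79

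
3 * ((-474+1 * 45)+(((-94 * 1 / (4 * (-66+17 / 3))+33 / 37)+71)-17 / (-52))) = -372333795 / 348244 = -1069.18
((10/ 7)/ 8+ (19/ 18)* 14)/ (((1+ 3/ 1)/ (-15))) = -18845/ 336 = -56.09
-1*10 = -10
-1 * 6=-6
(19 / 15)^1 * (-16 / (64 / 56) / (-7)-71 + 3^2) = -76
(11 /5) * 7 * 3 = 231 /5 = 46.20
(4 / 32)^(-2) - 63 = 1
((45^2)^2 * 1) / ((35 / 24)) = 19683000 / 7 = 2811857.14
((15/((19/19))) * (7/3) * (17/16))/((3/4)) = 595/12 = 49.58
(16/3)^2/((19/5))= 1280/171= 7.49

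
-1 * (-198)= 198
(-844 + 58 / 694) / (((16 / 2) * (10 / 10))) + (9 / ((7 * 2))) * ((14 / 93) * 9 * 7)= -8553345 / 86056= -99.39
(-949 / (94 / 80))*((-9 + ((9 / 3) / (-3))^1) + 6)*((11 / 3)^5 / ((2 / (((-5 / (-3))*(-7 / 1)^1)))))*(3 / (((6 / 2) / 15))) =-2139723586000 / 11421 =-187349933.11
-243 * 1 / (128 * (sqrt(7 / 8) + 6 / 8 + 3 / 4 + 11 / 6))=-3645 / 5896 + 2187 * sqrt(14) / 47168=-0.44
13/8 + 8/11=207/88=2.35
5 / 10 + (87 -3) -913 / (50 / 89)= -38516 / 25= -1540.64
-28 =-28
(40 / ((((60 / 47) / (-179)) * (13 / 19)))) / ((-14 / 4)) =639388 / 273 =2342.08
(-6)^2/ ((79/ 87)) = 39.65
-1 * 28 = -28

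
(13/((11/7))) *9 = 819/11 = 74.45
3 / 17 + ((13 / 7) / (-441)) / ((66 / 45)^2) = 492511 / 2822204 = 0.17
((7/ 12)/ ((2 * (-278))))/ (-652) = 7/ 4350144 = 0.00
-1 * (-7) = 7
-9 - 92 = -101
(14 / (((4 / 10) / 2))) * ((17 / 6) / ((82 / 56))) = 16660 / 123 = 135.45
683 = 683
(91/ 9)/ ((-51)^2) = 91/ 23409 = 0.00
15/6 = 5/2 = 2.50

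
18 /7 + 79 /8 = 697 /56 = 12.45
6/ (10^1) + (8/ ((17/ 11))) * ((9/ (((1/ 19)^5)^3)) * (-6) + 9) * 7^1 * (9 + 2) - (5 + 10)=-27774175523696540983682784/ 85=-326755006161135776278621.00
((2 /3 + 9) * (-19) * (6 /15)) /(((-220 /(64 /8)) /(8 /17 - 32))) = -1181344 /14025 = -84.23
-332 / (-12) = 83 / 3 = 27.67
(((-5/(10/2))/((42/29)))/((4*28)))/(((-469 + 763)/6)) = -0.00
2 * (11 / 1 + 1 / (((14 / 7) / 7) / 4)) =50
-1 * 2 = -2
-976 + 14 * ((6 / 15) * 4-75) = -2003.60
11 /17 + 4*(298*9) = 182387 /17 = 10728.65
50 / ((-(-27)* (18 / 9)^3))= 25 / 108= 0.23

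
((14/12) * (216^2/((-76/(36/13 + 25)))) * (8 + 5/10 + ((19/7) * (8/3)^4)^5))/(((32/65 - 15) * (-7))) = -2169608316701558394586575460/227415841391907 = -9540269065788.87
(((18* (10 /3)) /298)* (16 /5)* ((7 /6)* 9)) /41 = 1008 /6109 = 0.17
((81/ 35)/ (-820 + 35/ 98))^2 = 36/ 4515625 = 0.00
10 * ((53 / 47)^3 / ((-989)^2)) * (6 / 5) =1786524 / 101551456583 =0.00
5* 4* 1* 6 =120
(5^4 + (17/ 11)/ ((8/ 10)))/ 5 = 5517/ 44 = 125.39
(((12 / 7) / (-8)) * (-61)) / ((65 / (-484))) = -44286 / 455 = -97.33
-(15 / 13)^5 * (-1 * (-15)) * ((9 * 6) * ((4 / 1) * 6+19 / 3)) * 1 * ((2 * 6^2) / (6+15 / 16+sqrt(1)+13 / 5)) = -2755620000000 / 8025641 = -343352.01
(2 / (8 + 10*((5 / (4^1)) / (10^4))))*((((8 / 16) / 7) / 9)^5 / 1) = 50 / 6352586311743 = 0.00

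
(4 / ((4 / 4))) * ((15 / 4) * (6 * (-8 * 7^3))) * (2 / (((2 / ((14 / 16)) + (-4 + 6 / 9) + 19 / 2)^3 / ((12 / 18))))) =-545.29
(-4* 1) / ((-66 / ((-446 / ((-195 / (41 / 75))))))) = 36572 / 482625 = 0.08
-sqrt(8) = -2*sqrt(2) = -2.83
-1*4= -4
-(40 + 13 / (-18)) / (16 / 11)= -7777 / 288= -27.00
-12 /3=-4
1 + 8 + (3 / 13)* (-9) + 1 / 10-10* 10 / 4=-2337 / 130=-17.98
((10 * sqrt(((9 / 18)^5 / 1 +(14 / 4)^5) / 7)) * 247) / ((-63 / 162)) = -22230 * sqrt(14707) / 49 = -55018.08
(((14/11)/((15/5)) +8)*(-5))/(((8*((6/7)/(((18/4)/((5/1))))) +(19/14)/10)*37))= -194600/1325599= -0.15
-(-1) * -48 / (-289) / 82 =24 / 11849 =0.00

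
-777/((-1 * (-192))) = -259/64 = -4.05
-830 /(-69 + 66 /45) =12450 /1013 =12.29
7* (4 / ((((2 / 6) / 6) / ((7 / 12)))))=294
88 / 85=1.04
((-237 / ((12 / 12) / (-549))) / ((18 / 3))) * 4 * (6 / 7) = 520452 / 7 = 74350.29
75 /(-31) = -75 /31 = -2.42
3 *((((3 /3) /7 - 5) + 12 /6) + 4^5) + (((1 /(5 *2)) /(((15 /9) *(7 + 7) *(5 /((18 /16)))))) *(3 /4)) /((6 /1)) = 686208027 /224000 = 3063.43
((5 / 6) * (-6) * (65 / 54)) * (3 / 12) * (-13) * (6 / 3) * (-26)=-54925 / 54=-1017.13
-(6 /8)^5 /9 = -27 /1024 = -0.03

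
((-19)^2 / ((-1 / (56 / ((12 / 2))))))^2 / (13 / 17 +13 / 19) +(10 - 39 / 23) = 189758524087 / 24219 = 7835109.79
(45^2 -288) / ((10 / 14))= 12159 / 5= 2431.80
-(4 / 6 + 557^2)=-930749 / 3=-310249.67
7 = 7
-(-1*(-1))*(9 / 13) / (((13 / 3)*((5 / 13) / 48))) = -1296 / 65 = -19.94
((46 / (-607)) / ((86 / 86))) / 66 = -23 / 20031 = -0.00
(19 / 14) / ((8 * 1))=19 / 112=0.17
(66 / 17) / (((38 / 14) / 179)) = 82698 / 323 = 256.03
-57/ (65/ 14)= -798/ 65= -12.28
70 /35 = 2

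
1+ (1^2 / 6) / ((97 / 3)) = 1.01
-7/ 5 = -1.40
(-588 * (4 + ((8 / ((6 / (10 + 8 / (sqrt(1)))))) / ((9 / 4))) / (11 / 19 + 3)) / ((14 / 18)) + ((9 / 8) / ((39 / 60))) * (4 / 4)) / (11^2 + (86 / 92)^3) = -113481462996 / 2620433023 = -43.31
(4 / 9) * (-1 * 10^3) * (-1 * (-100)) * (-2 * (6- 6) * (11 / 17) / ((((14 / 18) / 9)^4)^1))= 0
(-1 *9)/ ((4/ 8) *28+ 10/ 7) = -7/ 12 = -0.58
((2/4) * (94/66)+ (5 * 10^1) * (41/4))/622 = 8468/10263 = 0.83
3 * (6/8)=9/4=2.25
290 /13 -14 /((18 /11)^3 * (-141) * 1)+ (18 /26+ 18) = 16866713 /411156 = 41.02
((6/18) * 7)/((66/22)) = 7/9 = 0.78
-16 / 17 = -0.94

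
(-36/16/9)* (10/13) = -5/26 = -0.19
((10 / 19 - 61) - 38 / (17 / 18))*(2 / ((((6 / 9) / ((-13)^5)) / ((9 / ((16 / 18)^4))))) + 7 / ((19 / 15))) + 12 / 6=40651327087574605 / 25137152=1617181098.62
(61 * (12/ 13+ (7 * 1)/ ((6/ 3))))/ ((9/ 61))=427915/ 234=1828.70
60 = 60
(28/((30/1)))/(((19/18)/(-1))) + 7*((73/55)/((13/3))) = 3423/2717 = 1.26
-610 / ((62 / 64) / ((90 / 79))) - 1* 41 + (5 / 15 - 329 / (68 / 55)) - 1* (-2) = -510648877 / 499596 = -1022.12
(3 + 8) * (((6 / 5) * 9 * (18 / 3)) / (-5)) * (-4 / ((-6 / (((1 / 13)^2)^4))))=-2376 / 20393268025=-0.00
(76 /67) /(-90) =-38 /3015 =-0.01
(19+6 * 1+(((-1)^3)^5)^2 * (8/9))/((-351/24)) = -1864/1053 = -1.77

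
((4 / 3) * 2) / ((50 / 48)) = 64 / 25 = 2.56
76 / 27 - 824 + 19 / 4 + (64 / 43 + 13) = -3724241 / 4644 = -801.95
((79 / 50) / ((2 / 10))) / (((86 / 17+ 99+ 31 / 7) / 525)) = 197421 / 5164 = 38.23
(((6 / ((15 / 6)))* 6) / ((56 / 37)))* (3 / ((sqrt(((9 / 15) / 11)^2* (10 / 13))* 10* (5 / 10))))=3663* sqrt(130) / 350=119.33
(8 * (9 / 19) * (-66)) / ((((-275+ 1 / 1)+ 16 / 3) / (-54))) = -384912 / 7657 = -50.27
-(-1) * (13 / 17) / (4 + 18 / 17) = 13 / 86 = 0.15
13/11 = 1.18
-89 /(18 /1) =-89 /18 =-4.94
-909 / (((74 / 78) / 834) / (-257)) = 7598496438 / 37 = 205364768.59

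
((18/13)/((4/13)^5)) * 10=5020.49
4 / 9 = 0.44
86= 86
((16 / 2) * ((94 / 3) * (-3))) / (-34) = 376 / 17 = 22.12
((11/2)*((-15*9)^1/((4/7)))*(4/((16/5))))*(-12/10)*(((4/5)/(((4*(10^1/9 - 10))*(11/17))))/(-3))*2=28917/640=45.18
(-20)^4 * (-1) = -160000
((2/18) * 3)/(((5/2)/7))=14/15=0.93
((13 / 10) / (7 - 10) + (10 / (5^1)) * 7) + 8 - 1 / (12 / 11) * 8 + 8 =667 / 30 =22.23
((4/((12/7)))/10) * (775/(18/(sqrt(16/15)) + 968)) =2100560/11240643 - 3255 * sqrt(15)/3746881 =0.18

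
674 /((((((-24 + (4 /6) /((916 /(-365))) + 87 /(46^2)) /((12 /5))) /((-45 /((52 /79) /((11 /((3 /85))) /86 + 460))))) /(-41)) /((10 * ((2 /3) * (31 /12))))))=-29419181937437435700 /19685190031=-1494483004.28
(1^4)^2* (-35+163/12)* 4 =-257/3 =-85.67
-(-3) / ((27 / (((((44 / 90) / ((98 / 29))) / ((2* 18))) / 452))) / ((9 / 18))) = 319 / 645835680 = 0.00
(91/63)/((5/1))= 13/45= 0.29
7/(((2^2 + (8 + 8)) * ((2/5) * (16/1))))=0.05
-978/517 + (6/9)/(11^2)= -32180/17061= -1.89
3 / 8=0.38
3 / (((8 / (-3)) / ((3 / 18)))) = -3 / 16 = -0.19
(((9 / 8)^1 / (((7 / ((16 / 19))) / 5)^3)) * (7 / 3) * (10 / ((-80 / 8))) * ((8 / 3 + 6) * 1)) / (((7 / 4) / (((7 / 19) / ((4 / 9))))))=-2.35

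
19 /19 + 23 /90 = 113 /90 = 1.26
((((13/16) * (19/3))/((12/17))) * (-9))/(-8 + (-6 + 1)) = 323/64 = 5.05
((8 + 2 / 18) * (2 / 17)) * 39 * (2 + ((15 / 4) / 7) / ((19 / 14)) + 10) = 148993 / 323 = 461.28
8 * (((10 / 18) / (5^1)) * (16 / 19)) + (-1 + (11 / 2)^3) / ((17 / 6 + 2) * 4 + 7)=7.03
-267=-267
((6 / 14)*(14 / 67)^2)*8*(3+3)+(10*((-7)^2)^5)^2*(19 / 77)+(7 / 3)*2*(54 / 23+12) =2236113289288019778173656 / 1135717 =1968900077473542949.67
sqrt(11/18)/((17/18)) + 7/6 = 1.99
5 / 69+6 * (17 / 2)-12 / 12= 3455 / 69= 50.07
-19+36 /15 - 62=-393 /5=-78.60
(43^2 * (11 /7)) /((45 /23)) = 467797 /315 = 1485.07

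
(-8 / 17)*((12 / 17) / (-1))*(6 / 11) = 576 / 3179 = 0.18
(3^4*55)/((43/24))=106920/43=2486.51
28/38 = 0.74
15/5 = 3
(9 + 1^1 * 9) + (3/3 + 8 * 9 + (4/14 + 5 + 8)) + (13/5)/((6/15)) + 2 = 1579/14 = 112.79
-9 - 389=-398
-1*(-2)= 2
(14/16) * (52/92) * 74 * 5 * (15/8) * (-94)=-32251.83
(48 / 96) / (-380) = -1 / 760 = -0.00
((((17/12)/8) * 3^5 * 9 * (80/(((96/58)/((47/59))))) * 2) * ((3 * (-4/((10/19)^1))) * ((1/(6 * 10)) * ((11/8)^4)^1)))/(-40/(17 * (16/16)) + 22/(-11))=26627127250779/2861301760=9305.95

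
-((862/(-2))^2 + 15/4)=-743059/4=-185764.75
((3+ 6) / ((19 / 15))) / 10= 27 / 38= 0.71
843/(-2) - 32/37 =-31255/74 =-422.36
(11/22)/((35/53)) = 53/70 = 0.76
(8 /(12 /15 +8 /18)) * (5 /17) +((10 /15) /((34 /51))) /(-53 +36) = 218 /119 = 1.83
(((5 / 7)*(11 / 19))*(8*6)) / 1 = 2640 / 133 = 19.85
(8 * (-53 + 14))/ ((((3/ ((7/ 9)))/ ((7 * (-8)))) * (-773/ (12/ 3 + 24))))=-1141504/ 6957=-164.08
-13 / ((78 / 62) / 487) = -15097 / 3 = -5032.33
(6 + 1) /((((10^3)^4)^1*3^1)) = 7 /3000000000000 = 0.00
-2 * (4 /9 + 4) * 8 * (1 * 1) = -640 /9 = -71.11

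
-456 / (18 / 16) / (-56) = 152 / 21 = 7.24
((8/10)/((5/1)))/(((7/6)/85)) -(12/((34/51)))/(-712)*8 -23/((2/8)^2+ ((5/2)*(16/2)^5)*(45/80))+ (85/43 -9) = 477543645296/98755103545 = 4.84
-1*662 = -662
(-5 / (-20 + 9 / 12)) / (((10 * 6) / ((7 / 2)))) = 1 / 66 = 0.02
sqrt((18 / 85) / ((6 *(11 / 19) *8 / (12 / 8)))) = 3 *sqrt(17765) / 3740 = 0.11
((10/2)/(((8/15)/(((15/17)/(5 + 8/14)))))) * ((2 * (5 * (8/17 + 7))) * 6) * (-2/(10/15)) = -15001875/7514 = -1996.52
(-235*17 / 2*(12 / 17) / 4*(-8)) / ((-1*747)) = -940 / 249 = -3.78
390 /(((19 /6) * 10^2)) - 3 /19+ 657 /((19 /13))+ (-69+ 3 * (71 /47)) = 90741 /235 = 386.13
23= 23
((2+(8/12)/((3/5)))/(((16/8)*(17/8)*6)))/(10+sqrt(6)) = 280/21573 -28*sqrt(6)/21573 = 0.01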